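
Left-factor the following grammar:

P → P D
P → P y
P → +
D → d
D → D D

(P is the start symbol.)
Left-factoring transforms A → αβ₁ | αβ₂ into A → αA' and A' → β₁ | β₂
(α is the longest common prefix among the alternatives). Repeat until
no nonterminal has two alternatives with a common prefix.

Round 1: P has alternatives sharing prefix 'P'. Introduce P': P → P P'
  Add: P' → D
  Add: P' → y

No remaining common prefixes — done.

Resulting grammar:
P → P P'
P' → D
P' → y
P → +
D → d
D → D D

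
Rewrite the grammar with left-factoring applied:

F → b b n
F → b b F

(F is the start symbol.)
F → b b F'
F' → n
F' → F

Left-factoring transforms A → αβ₁ | αβ₂ into A → αA' and A' → β₁ | β₂
(α is the longest common prefix among the alternatives). Repeat until
no nonterminal has two alternatives with a common prefix.

Round 1: F has alternatives sharing prefix 'b b'. Introduce F': F → b b F'
  Add: F' → n
  Add: F' → F

No remaining common prefixes — done.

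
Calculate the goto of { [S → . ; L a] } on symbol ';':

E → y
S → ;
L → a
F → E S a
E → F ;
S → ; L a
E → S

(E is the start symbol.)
{ [L → . a], [S → ; . L a] }

GOTO(I, ';') = CLOSURE({ [A → αX.β] : [A → α.Xβ] ∈ I, X = ';' })

Items with dot before ';', with the dot advanced:
  [S → . ; L a] → [S → ; . L a]
Closure of the advanced items:
  [S → ; . L a] has the dot before L: add [L → . a]

GOTO = { [L → . a], [S → ; . L a] }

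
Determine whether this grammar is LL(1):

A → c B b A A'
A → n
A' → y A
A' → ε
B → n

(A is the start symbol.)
No. Predict set conflict for A': { 'y' }

Relevant sets:
  FOLLOW(A') = { $, 'y' }

For A:
  PREDICT(A → c B b A A') = { 'c' }
  PREDICT(A → n) = { 'n' }
For A':
  PREDICT(A' → y A) = { 'y' }
  PREDICT(A' → ε) = { $, 'y' }
B has a single production, so nothing to check there.

Conflict found: Predict set conflict for A': { 'y' }
The grammar is NOT LL(1).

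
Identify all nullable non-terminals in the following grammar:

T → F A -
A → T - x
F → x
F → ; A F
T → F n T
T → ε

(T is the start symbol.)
ε-productions: T → ε
So T is immediately nullable.
No further non-terminal can be added: every production for the remaining non-terminals contains a terminal or a non-nullable non-terminal.
Nullable = { 'T' }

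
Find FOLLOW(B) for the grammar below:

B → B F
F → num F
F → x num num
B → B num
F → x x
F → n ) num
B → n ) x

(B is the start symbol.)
To compute FOLLOW(B), find every occurrence of B on a right-hand side N → α B β: add FIRST(β) \ {ε}, and if β is empty or nullable also add FOLLOW(N). Iterate to a fixed point.

B is the start symbol, so $ ∈ FOLLOW(B).
In B → B F: B is followed by F, add FIRST(F) \ {ε} = { 'n', 'num', 'x' }
In B → B num: B is followed by num, add FIRST(num) \ {ε} = { 'num' }

Taking the union: FOLLOW(B) = { $, 'n', 'num', 'x' }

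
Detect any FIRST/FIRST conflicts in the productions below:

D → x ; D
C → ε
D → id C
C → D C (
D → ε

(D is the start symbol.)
No FIRST/FIRST conflicts.

FIRST sets of the non-terminals at (or reachable through a nullable prefix from) the front of some alternative:
  FIRST(D) = { 'id', 'x', ε }
  FIRST(C) = { '(', 'id', 'x', ε }

Productions for D:
  D → x ; D: FIRST = { 'x' }
  D → id C: FIRST = { 'id' }
  D → ε: FIRST = { ε }
Productions for C:
  C → ε: FIRST = { ε }
  C → D C (: FIRST = { '(', 'id', 'x' }

All alternatives of each non-terminal have pairwise disjoint FIRST sets.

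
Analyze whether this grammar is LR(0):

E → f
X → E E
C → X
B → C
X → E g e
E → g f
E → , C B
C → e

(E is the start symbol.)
Yes, the grammar is LR(0)

A grammar is LR(0) if no state in the canonical LR(0) collection has:
  - both a shift item (dot before a terminal) and a complete item (shift-reduce conflict), or
  - two or more complete items (reduce-reduce conflict; the accept item [E' → E .] counts as a complete item here).

Augment with E' → E and build the canonical LR(0) collection (I0 = CLOSURE({[E' → . E]}), then GOTO on every symbol after a dot until no new states appear). It has 15 states:
  I0: { [E → . , C B], [E → . f], [E → . g f], [E' → . E] }  — shift
  I1: { [C → . X], [C → . e], [E → , . C B], [E → . , C B], [E → . f], [E → . g f], [X → . E E], [X → . E g e] }  — shift
  I2: { [E' → E .] }  — accept
  I3: { [E → f .] }  — reduce
  I4: { [E → g . f] }  — shift
  I5: { [E → g f .] }  — reduce
  I6: { [B → . C], [C → . X], [C → . e], [E → , C . B], [E → . , C B], [E → . f], [E → . g f], [X → . E E], [X → . E g e] }  — shift
  I7: { [E → . , C B], [E → . f], [E → . g f], [X → E . E], [X → E . g e] }  — shift
  I8: { [C → X .] }  — reduce
  I9: { [C → e .] }  — reduce
  I10: { [X → E E .] }  — reduce
  I11: { [E → g . f], [X → E g . e] }  — shift
  I12: { [X → E g e .] }  — reduce
  I13: { [E → , C B .] }  — reduce
  I14: { [B → C .] }  — reduce

Every state is either a pure shift/goto state or contains exactly one complete item and nothing to shift — no conflicts. The grammar is LR(0).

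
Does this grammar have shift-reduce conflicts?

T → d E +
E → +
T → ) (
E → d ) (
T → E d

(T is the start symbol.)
No shift-reduce conflicts

A shift-reduce conflict occurs when an LR(0) state has both:
  - a complete (reduce) item [A → α .] (dot at the end), and
  - a shift item [B → β . c γ] (dot before a terminal).

Augment with T' → T and build the canonical LR(0) collection (I0 = CLOSURE({[T' → . T]}), then GOTO on every symbol after a dot until no new states appear). It has 13 states:
  I0: { [E → . +], [E → . d ) (], [T → . ) (], [T → . E d], [T → . d E +], [T' → . T] }  — shift
  I1: { [T → ) . (] }  — shift
  I2: { [E → + .] }  — reduce
  I3: { [T → E . d] }  — shift
  I4: { [T' → T .] }  — accept
  I5: { [E → . +], [E → . d ) (], [E → d . ) (], [T → d . E +] }  — shift
  I6: { [E → d ) . (] }  — shift
  I7: { [T → d E . +] }  — shift
  I8: { [E → d . ) (] }  — shift
  I9: { [T → d E + .] }  — reduce
  I10: { [E → d ) ( .] }  — reduce
  I11: { [T → E d .] }  — reduce
  I12: { [T → ) ( .] }  — reduce

No state contains both a complete item and a shift item.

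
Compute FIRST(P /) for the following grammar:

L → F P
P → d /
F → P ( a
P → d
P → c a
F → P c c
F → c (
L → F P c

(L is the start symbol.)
FIRST sets of the non-terminals involved (from the grammar, by fixed-point iteration):
  FIRST(P) = { 'c', 'd' }

To compute FIRST(P /), process the symbols left to right:
Symbol P is a non-terminal. Add FIRST(P) \ {ε} = { 'c', 'd' }
P is not nullable (ε ∉ FIRST(P)), so stop here.
FIRST(P /) = { 'c', 'd' }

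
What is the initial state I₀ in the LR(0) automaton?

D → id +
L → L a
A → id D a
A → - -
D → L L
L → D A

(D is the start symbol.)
First, augment the grammar with D' → D
I₀ = CLOSURE({ [D' → . D] }):
  [D' → . D] has the dot before D: add [D → . id +], [D → . L L]
  [D → . L L] has the dot before L: add [L → . L a], [L → . D A]
No further items can be added.

I₀ = { [D → . L L], [D → . id +], [D' → . D], [L → . D A], [L → . L a] }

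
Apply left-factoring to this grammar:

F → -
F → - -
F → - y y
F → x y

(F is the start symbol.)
F → - F'
F' → ε
F' → -
F' → y y
F → x y

Left-factoring transforms A → αβ₁ | αβ₂ into A → αA' and A' → β₁ | β₂
(α is the longest common prefix among the alternatives). Repeat until
no nonterminal has two alternatives with a common prefix.

Round 1: F has alternatives sharing prefix '-'. Introduce F': F → - F'
  Add: F' → ε
  Add: F' → -
  Add: F' → y y

No remaining common prefixes — done.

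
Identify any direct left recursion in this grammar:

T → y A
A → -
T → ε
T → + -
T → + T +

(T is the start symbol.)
Direct left recursion occurs when N → N α for some non-terminal N (the right-hand side begins with the left-hand side itself).

T → y A: starts with y
A → -: starts with '-'
T → ε: starts with ε
T → + -: starts with '+'
T → + T +: starts with '+'

No direct left recursion found.

Answer: No direct left recursion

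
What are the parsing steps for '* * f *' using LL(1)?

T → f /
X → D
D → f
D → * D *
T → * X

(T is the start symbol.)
LL(1) parsing maintains a stack (initially the start symbol over $) and the input. At each step: if the stack top is a terminal, match it against the current input token; if it is a non-terminal N, replace it with the RHS of M[N, lookahead] (the unique production whose predict set contains the lookahead).

Stack is shown with the top on the left.

Stack    Input      Action
--------------------------
T $      * * f * $  output T → * X
* X $    * * f * $  match '*'
X $      * f * $    output X → D
D $      * f * $    output D → * D *
* D * $  * f * $    match '*'
D * $    f * $      output D → f
f * $    f * $      match 'f'
* $      * $        match '*'
$        $          accept

The string is accepted.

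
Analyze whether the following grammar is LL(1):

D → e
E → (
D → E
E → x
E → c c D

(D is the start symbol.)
Relevant sets:
  FIRST(E) = { '(', 'c', 'x' }

For D:
  PREDICT(D → e) = { 'e' }
  PREDICT(D → E) = { '(', 'c', 'x' }
For E:
  PREDICT(E → '(') = { '(' }
  PREDICT(E → x) = { 'x' }
  PREDICT(E → c c D) = { 'c' }

All predict sets are disjoint. The grammar IS LL(1).

Answer: Yes, the grammar is LL(1).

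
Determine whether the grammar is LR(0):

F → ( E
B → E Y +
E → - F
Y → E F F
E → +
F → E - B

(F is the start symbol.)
Augment with F' → F and build the canonical LR(0) collection (I0 = CLOSURE({[F' → . F]}), then GOTO on every symbol after a dot until no new states appear). It has 16 states:
  I0: { [E → . +], [E → . - F], [F → . ( E], [F → . E - B], [F' → . F] }  — shift
  I1: { [E → . +], [E → . - F], [F → ( . E] }  — shift
  I2: { [E → + .] }  — reduce
  I3: { [E → - . F], [E → . +], [E → . - F], [F → . ( E], [F → . E - B] }  — shift
  I4: { [F → E . - B] }  — shift
  I5: { [F' → F .] }  — accept
  I6: { [B → . E Y +], [E → . +], [E → . - F], [F → E - . B] }  — shift
  I7: { [F → E - B .] }  — reduce
  I8: { [B → E . Y +], [E → . +], [E → . - F], [Y → . E F F] }  — shift
  I9: { [E → . +], [E → . - F], [F → . ( E], [F → . E - B], [Y → E . F F] }  — shift
  I10: { [B → E Y . +] }  — shift
  I11: { [B → E Y + .] }  — reduce
  I12: { [E → . +], [E → . - F], [F → . ( E], [F → . E - B], [Y → E F . F] }  — shift
  I13: { [Y → E F F .] }  — reduce
  I14: { [E → - F .] }  — reduce
  I15: { [F → ( E .] }  — reduce

Every state is either a pure shift/goto state or contains exactly one complete item and nothing to shift — no conflicts. The grammar is LR(0).

Answer: Yes, the grammar is LR(0)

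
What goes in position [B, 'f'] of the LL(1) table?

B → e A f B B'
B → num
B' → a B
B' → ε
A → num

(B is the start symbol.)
To find M[B, 'f'], we find productions for B where 'f' is in the predict set (PREDICT(N → α) = (FIRST(α) \ {ε}) ∪ (FOLLOW(N) if α ⇒* ε)).

B → e A f B B': PREDICT = { 'e' }
B → num: PREDICT = { 'num' }

M[B, 'f'] is empty (no production applies)

Answer: Empty (error entry)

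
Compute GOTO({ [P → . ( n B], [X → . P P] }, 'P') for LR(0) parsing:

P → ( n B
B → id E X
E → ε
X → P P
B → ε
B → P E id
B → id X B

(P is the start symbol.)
{ [P → . ( n B], [X → P . P] }

GOTO(I, 'P') = CLOSURE({ [A → αX.β] : [A → α.Xβ] ∈ I, X = 'P' })

Items with dot before 'P', with the dot advanced:
  [X → . P P] → [X → P . P]
Closure of the advanced items:
  [X → P . P] has the dot before P: add [P → . ( n B]

GOTO = { [P → . ( n B], [X → P . P] }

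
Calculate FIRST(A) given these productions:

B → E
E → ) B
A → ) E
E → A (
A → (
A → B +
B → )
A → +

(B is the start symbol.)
{ '(', ')', '+' }

To compute FIRST(A), examine every production with A on the left-hand side, reading each right-hand side left to right until a non-nullable symbol is reached.

FIRST sets of the other non-terminals involved (by the same procedure, iterated to a fixed point):
  FIRST(B) = { '(', ')', '+' }

From A → ) E:
  - ')' is a terminal: add ')' and stop
From A → (:
  - '(' is a terminal: add '(' and stop
From A → B +:
  - B is a non-terminal: add FIRST(B) \ {ε} = { '(', ')', '+' }
    B is not nullable, so stop
From A → +:
  - '+' is a terminal: add '+' and stop

Collecting: FIRST(A) = { '(', ')', '+' }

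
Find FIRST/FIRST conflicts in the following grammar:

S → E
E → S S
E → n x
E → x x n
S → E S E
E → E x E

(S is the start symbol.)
FIRST sets of the non-terminals at (or reachable through a nullable prefix from) the front of some alternative:
  FIRST(E) = { 'n', 'x' }
  FIRST(S) = { 'n', 'x' }

Productions for S:
  S → E: FIRST = { 'n', 'x' }
  S → E S E: FIRST = { 'n', 'x' }
Productions for E:
  E → S S: FIRST = { 'n', 'x' }
  E → n x: FIRST = { 'n' }
  E → x x n: FIRST = { 'x' }
  E → E x E: FIRST = { 'n', 'x' }

Conflict for S: S → E and S → E S E
  Overlap: { 'n', 'x' }
Conflict for E: E → S S and E → n x
  Overlap: { 'n' }
Conflict for E: E → S S and E → x x n
  Overlap: { 'x' }
Conflict for E: E → S S and E → E x E
  Overlap: { 'n', 'x' }
Conflict for E: E → n x and E → E x E
  Overlap: { 'n' }
Conflict for E: E → x x n and E → E x E
  Overlap: { 'x' }

Answer: Yes. S → E / S → E S E on { 'n', 'x' }; E → S S / E → n x on { 'n' }; E → S S / E → x x n on { 'x' }; E → S S / E → E x E on { 'n', 'x' }; E → n x / E → E x E on { 'n' }; E → x x n / E → E x E on { 'x' }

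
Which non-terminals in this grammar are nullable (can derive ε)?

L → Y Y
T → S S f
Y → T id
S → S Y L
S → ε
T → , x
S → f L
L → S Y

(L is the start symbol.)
ε-productions: S → ε
So S is immediately nullable.
No further non-terminal can be added: every production for the remaining non-terminals contains a terminal or a non-nullable non-terminal.
Nullable = { 'S' }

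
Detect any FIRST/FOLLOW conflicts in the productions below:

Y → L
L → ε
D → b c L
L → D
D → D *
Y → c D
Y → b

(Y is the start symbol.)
Nullable non-terminals: L, Y.
FIRST sets used below: FIRST(D) = { 'b' }, FIRST(L) = { 'b', ε }

L: nullable alternative(s) L → ε; FOLLOW(L) = { $, '*' }
  L → ε: FIRST \ {ε} = { } — this is the only nullable alternative, skip
  L → D: FIRST \ {ε} = { 'b' } — disjoint from FOLLOW(L)

Y: nullable alternative(s) Y → L; FOLLOW(Y) = { $ }
  Y → L: FIRST \ {ε} = { 'b' } — this is the only nullable alternative, skip
  Y → c D: FIRST \ {ε} = { 'c' } — disjoint from FOLLOW(Y)
  Y → b: FIRST \ {ε} = { 'b' } — disjoint from FOLLOW(Y)

D has no nullable alternative, so no FIRST/FOLLOW check is needed there.

No FIRST/FOLLOW conflicts found.

Answer: No FIRST/FOLLOW conflicts.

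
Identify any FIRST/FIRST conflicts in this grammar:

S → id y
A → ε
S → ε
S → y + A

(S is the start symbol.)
Productions for S:
  S → id y: FIRST = { 'id' }
  S → ε: FIRST = { ε }
  S → y + A: FIRST = { 'y' }
A has only one production, so no FIRST/FIRST conflict is possible there.

All alternatives of each non-terminal have pairwise disjoint FIRST sets.

Answer: No FIRST/FIRST conflicts.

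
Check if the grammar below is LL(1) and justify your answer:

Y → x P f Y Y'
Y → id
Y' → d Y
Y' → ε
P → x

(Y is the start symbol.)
A grammar is LL(1) if for each non-terminal N with multiple productions, the predict sets of those productions are pairwise disjoint, where PREDICT(N → α) = (FIRST(α) \ {ε}) ∪ (FOLLOW(N) if α ⇒* ε).

Relevant sets:
  FOLLOW(Y') = { $, 'd' }

For Y:
  PREDICT(Y → x P f Y Y') = { 'x' }
  PREDICT(Y → id) = { 'id' }
For Y':
  PREDICT(Y' → d Y) = { 'd' }
  PREDICT(Y' → ε) = { $, 'd' }
P has a single production, so nothing to check there.

Conflict found: Predict set conflict for Y': { 'd' }
The grammar is NOT LL(1).

Answer: No. Predict set conflict for Y': { 'd' }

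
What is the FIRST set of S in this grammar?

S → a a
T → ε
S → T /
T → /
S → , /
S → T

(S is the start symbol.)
FIRST sets of the other non-terminals involved (by the same procedure, iterated to a fixed point):
  FIRST(T) = { '/', ε }

From S → a a:
  - a is a terminal: add 'a' and stop
From S → T /:
  - T is a non-terminal: add FIRST(T) \ {ε} = { '/' }
    T is nullable, so continue to the next symbol
  - '/' is a terminal: add '/' and stop
From S → , /:
  - ',' is a terminal: add ',' and stop
From S → T:
  - T is a non-terminal: add FIRST(T) \ {ε} = { '/' }
    T is nullable and nothing follows, so the whole right-hand side can vanish: ε ∈ FIRST(S)

Collecting: FIRST(S) = { ',', '/', 'a', ε }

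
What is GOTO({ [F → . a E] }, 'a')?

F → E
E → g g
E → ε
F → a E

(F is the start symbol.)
{ [E → . g g], [E → .], [F → a . E] }

GOTO(I, 'a') = CLOSURE({ [A → αX.β] : [A → α.Xβ] ∈ I, X = 'a' })

Items with dot before 'a', with the dot advanced:
  [F → . a E] → [F → a . E]
Closure of the advanced items:
  [F → a . E] has the dot before E: add [E → . g g], [E → .]

GOTO = { [E → . g g], [E → .], [F → a . E] }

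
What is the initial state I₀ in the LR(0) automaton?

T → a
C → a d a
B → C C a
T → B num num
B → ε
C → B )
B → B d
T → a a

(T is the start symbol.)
First, augment the grammar with T' → T
I₀ = CLOSURE({ [T' → . T] }):
  [T' → . T] has the dot before T: add [T → . a], [T → . B num num], [T → . a a]
  [T → . B num num] has the dot before B: add [B → . C C a], [B → .], [B → . B d]
  [B → . C C a] has the dot before C: add [C → . a d a], [C → . B )]
No further items can be added.

I₀ = { [B → . B d], [B → . C C a], [B → .], [C → . B )], [C → . a d a], [T → . B num num], [T → . a a], [T → . a], [T' → . T] }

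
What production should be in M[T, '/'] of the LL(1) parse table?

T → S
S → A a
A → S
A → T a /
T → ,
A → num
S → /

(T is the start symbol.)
To find M[T, '/'], we find productions for T where '/' is in the predict set (PREDICT(N → α) = (FIRST(α) \ {ε}) ∪ (FOLLOW(N) if α ⇒* ε)).

Relevant sets:
  FIRST(S) = { ',', '/', 'num' }

T → S: PREDICT = { ',', '/', 'num' }
  '/' is in predict set, so this production goes in M[T, '/']
T → ,: PREDICT = { ',' }

M[T, '/'] = T → S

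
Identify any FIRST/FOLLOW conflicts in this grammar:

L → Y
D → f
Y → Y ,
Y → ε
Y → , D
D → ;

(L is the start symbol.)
A FIRST/FOLLOW conflict occurs when a non-terminal N has a nullable alternative N → β (β ⇒* ε) and another alternative N → α with FIRST(α) ∩ FOLLOW(N) ≠ ∅: on such a lookahead the parser cannot decide between expanding α and letting N vanish via β.

Nullable non-terminals: L, Y.
FIRST sets used below: FIRST(Y) = { ',', ε }
L has a nullable alternative but only one production, so nothing to check.

Y: nullable alternative(s) Y → ε; FOLLOW(Y) = { $, ',' }
  Y → Y ,: FIRST \ {ε} = { ',' } — overlaps FOLLOW(Y) on { ',' }: CONFLICT
  Y → ε: FIRST \ {ε} = { } — this is the only nullable alternative, skip
  Y → , D: FIRST \ {ε} = { ',' } — overlaps FOLLOW(Y) on { ',' }: CONFLICT

D has no nullable alternative, so no FIRST/FOLLOW check is needed there.

So the grammar has 2 FIRST/FOLLOW conflicts (marked CONFLICT above).

Answer: Yes. Y → Y ',' with FOLLOW(Y) on { ',' }; Y → ',' D with FOLLOW(Y) on { ',' }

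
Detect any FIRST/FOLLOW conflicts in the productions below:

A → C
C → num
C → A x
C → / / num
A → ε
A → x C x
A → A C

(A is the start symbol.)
Yes. A → C with FOLLOW(A) on { '/', 'num', 'x' }; A → x C x with FOLLOW(A) on { 'x' }; A → A C with FOLLOW(A) on { '/', 'num', 'x' }

A FIRST/FOLLOW conflict occurs when a non-terminal N has a nullable alternative N → β (β ⇒* ε) and another alternative N → α with FIRST(α) ∩ FOLLOW(N) ≠ ∅: on such a lookahead the parser cannot decide between expanding α and letting N vanish via β.

Nullable non-terminals: A.
FIRST sets used below: FIRST(C) = { '/', 'num', 'x' }, FIRST(A) = { '/', 'num', 'x', ε }

A: nullable alternative(s) A → ε; FOLLOW(A) = { $, '/', 'num', 'x' }
  A → C: FIRST \ {ε} = { '/', 'num', 'x' } — overlaps FOLLOW(A) on { '/', 'num', 'x' }: CONFLICT
  A → ε: FIRST \ {ε} = { } — this is the only nullable alternative, skip
  A → x C x: FIRST \ {ε} = { 'x' } — overlaps FOLLOW(A) on { 'x' }: CONFLICT
  A → A C: FIRST \ {ε} = { '/', 'num', 'x' } — overlaps FOLLOW(A) on { '/', 'num', 'x' }: CONFLICT

C has no nullable alternative, so no FIRST/FOLLOW check is needed there.

So the grammar has 3 FIRST/FOLLOW conflicts (marked CONFLICT above).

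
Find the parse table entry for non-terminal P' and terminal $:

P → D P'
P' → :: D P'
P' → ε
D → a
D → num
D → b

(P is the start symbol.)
P' → ε

To find M[P', $], we find productions for P' where $ is in the predict set (PREDICT(N → α) = (FIRST(α) \ {ε}) ∪ (FOLLOW(N) if α ⇒* ε)).

Relevant sets:
  FOLLOW(P') = { $ }

P' → :: D P': PREDICT = { '::' }
P' → ε: PREDICT = { $ }
  $ is in predict set, so this production goes in M[P', $]

M[P', $] = P' → ε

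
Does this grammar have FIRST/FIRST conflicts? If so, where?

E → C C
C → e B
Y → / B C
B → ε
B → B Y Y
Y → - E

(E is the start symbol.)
No FIRST/FIRST conflicts.

A FIRST/FIRST conflict occurs when two productions N → α and N → β for the same non-terminal have FIRST(α) ∩ FIRST(β) ≠ ∅ (with ε ∈ FIRST of a nullable right-hand side, so two nullable alternatives also conflict).

FIRST sets of the non-terminals at (or reachable through a nullable prefix from) the front of some alternative:
  FIRST(B) = { '-', '/', ε }
  FIRST(Y) = { '-', '/' }

Productions for Y:
  Y → / B C: FIRST = { '/' }
  Y → - E: FIRST = { '-' }
Productions for B:
  B → ε: FIRST = { ε }
  B → B Y Y: FIRST = { '-', '/' }
E, C have only one production, so no FIRST/FIRST conflict is possible there.

All alternatives of each non-terminal have pairwise disjoint FIRST sets.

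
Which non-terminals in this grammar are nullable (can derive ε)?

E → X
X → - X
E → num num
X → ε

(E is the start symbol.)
A non-terminal is nullable if it can derive ε (the empty string): either it has an ε-production, or it has a production whose right-hand side consists entirely of nullable non-terminals.

ε-productions: X → ε
So X is immediately nullable.
E → X: every symbol on the right is nullable, so E is nullable too.
Every non-terminal is now nullable.
Nullable = { 'E', 'X' }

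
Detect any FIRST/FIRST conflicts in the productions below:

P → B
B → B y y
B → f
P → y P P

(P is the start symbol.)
Yes. B → B y y / B → f on { 'f' }

A FIRST/FIRST conflict occurs when two productions N → α and N → β for the same non-terminal have FIRST(α) ∩ FIRST(β) ≠ ∅ (with ε ∈ FIRST of a nullable right-hand side, so two nullable alternatives also conflict).

FIRST sets of the non-terminals at (or reachable through a nullable prefix from) the front of some alternative:
  FIRST(B) = { 'f' }

Productions for P:
  P → B: FIRST = { 'f' }
  P → y P P: FIRST = { 'y' }
Productions for B:
  B → B y y: FIRST = { 'f' }
  B → f: FIRST = { 'f' }

Conflict for B: B → B y y and B → f
  Overlap: { 'f' }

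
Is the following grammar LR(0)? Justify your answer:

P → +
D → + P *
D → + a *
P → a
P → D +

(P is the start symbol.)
No. Shift-reduce conflict between [P → + .] and [D → . + P *]

A grammar is LR(0) if no state in the canonical LR(0) collection has:
  - both a shift item (dot before a terminal) and a complete item (shift-reduce conflict), or
  - two or more complete items (reduce-reduce conflict; the accept item [P' → P .] counts as a complete item here).

Augment with P' → P and build the canonical LR(0) collection (I0 = CLOSURE({[P' → . P]}), then GOTO on every symbol after a dot until no new states appear). It has 10 states:
  I0: { [D → . + P *], [D → . + a *], [P → . +], [P → . D +], [P → . a], [P' → . P] }  — shift
  I1: { [D → + . P *], [D → + . a *], [D → . + P *], [D → . + a *], [P → + .], [P → . +], [P → . D +], [P → . a] }  — shift, reduce
  I2: { [P → D . +] }  — shift
  I3: { [P' → P .] }  — accept
  I4: { [P → a .] }  — reduce
  I5: { [P → D + .] }  — reduce
  I6: { [D → + P . *] }  — shift
  I7: { [D → + a . *], [P → a .] }  — shift, reduce
  I8: { [D → + a * .] }  — reduce
  I9: { [D → + P * .] }  — reduce

Conflict in state I1:
  Shift-reduce conflict between [P → + .] and [D → . + P *]
So the grammar is NOT LR(0).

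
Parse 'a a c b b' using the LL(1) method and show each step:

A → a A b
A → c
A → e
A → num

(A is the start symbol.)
LL(1) parsing maintains a stack (initially the start symbol over $) and the input. At each step: if the stack top is a terminal, match it against the current input token; if it is a non-terminal N, replace it with the RHS of M[N, lookahead] (the unique production whose predict set contains the lookahead).

Stack is shown with the top on the left.

Stack      Input        Action
------------------------------
A $        a a c b b $  output A → a A b
a A b $    a a c b b $  match 'a'
A b $      a c b b $    output A → a A b
a A b b $  a c b b $    match 'a'
A b b $    c b b $      output A → c
c b b $    c b b $      match 'c'
b b $      b b $        match 'b'
b $        b $          match 'b'
$          $            accept

The string is accepted.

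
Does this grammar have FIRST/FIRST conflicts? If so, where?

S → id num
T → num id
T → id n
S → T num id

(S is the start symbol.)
Yes. S → id num / S → T num id on { 'id' }

FIRST sets of the non-terminals at (or reachable through a nullable prefix from) the front of some alternative:
  FIRST(T) = { 'id', 'num' }

Productions for S:
  S → id num: FIRST = { 'id' }
  S → T num id: FIRST = { 'id', 'num' }
Productions for T:
  T → num id: FIRST = { 'num' }
  T → id n: FIRST = { 'id' }

Conflict for S: S → id num and S → T num id
  Overlap: { 'id' }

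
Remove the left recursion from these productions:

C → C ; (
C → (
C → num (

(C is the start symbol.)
C is directly left-recursive. The standard transformation for
  A → A α₁ | ... | A α_m | β₁ | ... | β_n
is
  A  → β₁ A' | ... | β_n A'
  A' → α₁ A' | ... | α_m A' | ε

C → ( becomes C → ( C'
C → num ( becomes C → num ( C'
C → C ; ( becomes C' → ; ( C'
Add C' → ε

Resulting grammar:
C → ( C'
C → num ( C'
C' → ; ( C'
C' → ε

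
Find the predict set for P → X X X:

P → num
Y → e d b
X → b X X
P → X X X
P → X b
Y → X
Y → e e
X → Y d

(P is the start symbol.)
PREDICT(P → X X X) = (FIRST(RHS) \ {ε}) ∪ (FOLLOW(P) if ε ∈ FIRST(RHS), i.e. RHS ⇒* ε)
FIRST(X) = { 'b', 'e' }
FIRST(X X X) = { 'b', 'e' }
ε ∉ FIRST(X X X), so FOLLOW(P) is not added.
PREDICT(P → X X X) = { 'b', 'e' }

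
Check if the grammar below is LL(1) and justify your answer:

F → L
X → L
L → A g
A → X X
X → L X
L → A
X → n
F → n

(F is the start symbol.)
No. Predict set conflict for F: { 'n' }

Relevant sets:
  FIRST(L) = { 'n' }
  FIRST(A) = { 'n' }

For F:
  PREDICT(F → L) = { 'n' }
  PREDICT(F → n) = { 'n' }
For X:
  PREDICT(X → L) = { 'n' }
  PREDICT(X → L X) = { 'n' }
  PREDICT(X → n) = { 'n' }
For L:
  PREDICT(L → A g) = { 'n' }
  PREDICT(L → A) = { 'n' }
A has a single production, so nothing to check there.

Conflict found: Predict set conflict for F: { 'n' }
The grammar is NOT LL(1).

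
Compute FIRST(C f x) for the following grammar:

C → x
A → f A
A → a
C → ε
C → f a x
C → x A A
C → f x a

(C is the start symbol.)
{ 'f', 'x' }

FIRST sets of the non-terminals involved (from the grammar, by fixed-point iteration):
  FIRST(C) = { 'f', 'x', ε }

To compute FIRST(C f x), process the symbols left to right:
Symbol C is a non-terminal. Add FIRST(C) \ {ε} = { 'f', 'x' }
C is nullable (ε ∈ FIRST(C)), continue to the next symbol.
Symbol f is a terminal. Add 'f' and stop.
FIRST(C f x) = { 'f', 'x' }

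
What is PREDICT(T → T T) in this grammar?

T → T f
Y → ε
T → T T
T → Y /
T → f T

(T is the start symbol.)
{ '/', 'f' }

PREDICT(T → T T) = (FIRST(RHS) \ {ε}) ∪ (FOLLOW(T) if ε ∈ FIRST(RHS), i.e. RHS ⇒* ε)
FIRST(T) = { '/', 'f' }
FIRST(T T) = { '/', 'f' }
ε ∉ FIRST(T T), so FOLLOW(T) is not added.
PREDICT(T → T T) = { '/', 'f' }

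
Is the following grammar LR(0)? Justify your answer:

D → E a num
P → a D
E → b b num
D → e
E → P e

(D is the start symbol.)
A grammar is LR(0) if no state in the canonical LR(0) collection has:
  - both a shift item (dot before a terminal) and a complete item (shift-reduce conflict), or
  - two or more complete items (reduce-reduce conflict; the accept item [D' → D .] counts as a complete item here).

Augment with D' → D and build the canonical LR(0) collection (I0 = CLOSURE({[D' → . D]}), then GOTO on every symbol after a dot until no new states appear). It has 13 states:
  I0: { [D → . E a num], [D → . e], [D' → . D], [E → . P e], [E → . b b num], [P → . a D] }  — shift
  I1: { [D' → D .] }  — accept
  I2: { [D → E . a num] }  — shift
  I3: { [E → P . e] }  — shift
  I4: { [D → . E a num], [D → . e], [E → . P e], [E → . b b num], [P → . a D], [P → a . D] }  — shift
  I5: { [E → b . b num] }  — shift
  I6: { [D → e .] }  — reduce
  I7: { [E → b b . num] }  — shift
  I8: { [E → b b num .] }  — reduce
  I9: { [P → a D .] }  — reduce
  I10: { [E → P e .] }  — reduce
  I11: { [D → E a . num] }  — shift
  I12: { [D → E a num .] }  — reduce

Every state is either a pure shift/goto state or contains exactly one complete item and nothing to shift — no conflicts. The grammar is LR(0).

Answer: Yes, the grammar is LR(0)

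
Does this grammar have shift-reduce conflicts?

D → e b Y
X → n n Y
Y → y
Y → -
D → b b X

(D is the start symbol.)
Augment with D' → D and build the canonical LR(0) collection (I0 = CLOSURE({[D' → . D]}), then GOTO on every symbol after a dot until no new states appear). It has 13 states:
  I0: { [D → . b b X], [D → . e b Y], [D' → . D] }  — shift
  I1: { [D' → D .] }  — accept
  I2: { [D → b . b X] }  — shift
  I3: { [D → e . b Y] }  — shift
  I4: { [D → e b . Y], [Y → . -], [Y → . y] }  — shift
  I5: { [Y → - .] }  — reduce
  I6: { [D → e b Y .] }  — reduce
  I7: { [Y → y .] }  — reduce
  I8: { [D → b b . X], [X → . n n Y] }  — shift
  I9: { [D → b b X .] }  — reduce
  I10: { [X → n . n Y] }  — shift
  I11: { [X → n n . Y], [Y → . -], [Y → . y] }  — shift
  I12: { [X → n n Y .] }  — reduce

No state contains both a complete item and a shift item.

Answer: No shift-reduce conflicts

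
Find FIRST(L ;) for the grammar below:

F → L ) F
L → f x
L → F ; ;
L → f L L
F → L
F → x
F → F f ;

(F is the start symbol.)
{ 'f', 'x' }

FIRST sets of the non-terminals involved (from the grammar, by fixed-point iteration):
  FIRST(L) = { 'f', 'x' }

To compute FIRST(L ;), process the symbols left to right:
Symbol L is a non-terminal. Add FIRST(L) \ {ε} = { 'f', 'x' }
L is not nullable (ε ∉ FIRST(L)), so stop here.
FIRST(L ;) = { 'f', 'x' }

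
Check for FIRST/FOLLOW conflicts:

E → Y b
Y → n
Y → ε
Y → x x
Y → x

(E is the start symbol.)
No FIRST/FOLLOW conflicts.

Nullable non-terminals: Y.

Y: nullable alternative(s) Y → ε; FOLLOW(Y) = { 'b' }
  Y → n: FIRST \ {ε} = { 'n' } — disjoint from FOLLOW(Y)
  Y → ε: FIRST \ {ε} = { } — this is the only nullable alternative, skip
  Y → x x: FIRST \ {ε} = { 'x' } — disjoint from FOLLOW(Y)
  Y → x: FIRST \ {ε} = { 'x' } — disjoint from FOLLOW(Y)

E has no nullable alternative, so no FIRST/FOLLOW check is needed there.

No FIRST/FOLLOW conflicts found.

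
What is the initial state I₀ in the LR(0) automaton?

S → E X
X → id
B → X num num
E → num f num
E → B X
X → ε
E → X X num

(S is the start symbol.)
First, augment the grammar with S' → S
I₀ = CLOSURE({ [S' → . S] }):
  [S' → . S] has the dot before S: add [S → . E X]
  [S → . E X] has the dot before E: add [E → . num f num], [E → . B X], [E → . X X num]
  [E → . B X] has the dot before B: add [B → . X num num]
  [E → . X X num] has the dot before X: add [X → . id], [X → .]
No further items can be added.

I₀ = { [B → . X num num], [E → . B X], [E → . X X num], [E → . num f num], [S → . E X], [S' → . S], [X → . id], [X → .] }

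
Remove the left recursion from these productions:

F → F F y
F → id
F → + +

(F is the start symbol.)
F is directly left-recursive. The standard transformation for
  A → A α₁ | ... | A α_m | β₁ | ... | β_n
is
  A  → β₁ A' | ... | β_n A'
  A' → α₁ A' | ... | α_m A' | ε

F → id becomes F → id F'
F → + + becomes F → + + F'
F → F F y becomes F' → F y F'
Add F' → ε

Resulting grammar:
F → id F'
F → + + F'
F' → F y F'
F' → ε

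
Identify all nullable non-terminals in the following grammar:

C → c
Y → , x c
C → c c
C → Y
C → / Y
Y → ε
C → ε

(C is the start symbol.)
A non-terminal is nullable if it can derive ε (the empty string): either it has an ε-production, or it has a production whose right-hand side consists entirely of nullable non-terminals.

ε-productions: Y → ε, C → ε
So Y, C are immediately nullable.
Every non-terminal is now nullable.
Nullable = { 'C', 'Y' }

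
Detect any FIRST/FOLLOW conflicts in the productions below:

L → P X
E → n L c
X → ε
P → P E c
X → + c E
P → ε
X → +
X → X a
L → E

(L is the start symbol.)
Yes. X → X a with FOLLOW(X) on { 'a' }; P → P E c with FOLLOW(P) on { 'n' }

Nullable non-terminals: L, P, X.
FIRST sets used below: FIRST(P) = { 'n', ε }, FIRST(X) = { '+', 'a', ε }, FIRST(E) = { 'n' }

L: nullable alternative(s) L → P X; FOLLOW(L) = { $, 'c' }
  L → P X: FIRST \ {ε} = { '+', 'a', 'n' } — this is the only nullable alternative, skip
  L → E: FIRST \ {ε} = { 'n' } — disjoint from FOLLOW(L)

P: nullable alternative(s) P → ε; FOLLOW(P) = { $, '+', 'a', 'c', 'n' }
  P → P E c: FIRST \ {ε} = { 'n' } — overlaps FOLLOW(P) on { 'n' }: CONFLICT
  P → ε: FIRST \ {ε} = { } — this is the only nullable alternative, skip

X: nullable alternative(s) X → ε; FOLLOW(X) = { $, 'a', 'c' }
  X → ε: FIRST \ {ε} = { } — this is the only nullable alternative, skip
  X → + c E: FIRST \ {ε} = { '+' } — disjoint from FOLLOW(X)
  X → +: FIRST \ {ε} = { '+' } — disjoint from FOLLOW(X)
  X → X a: FIRST \ {ε} = { '+', 'a' } — overlaps FOLLOW(X) on { 'a' }: CONFLICT

E has no nullable alternative, so no FIRST/FOLLOW check is needed there.

So the grammar has 2 FIRST/FOLLOW conflicts (marked CONFLICT above).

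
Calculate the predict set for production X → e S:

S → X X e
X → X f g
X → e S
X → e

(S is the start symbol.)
{ 'e' }

PREDICT(X → e S) = (FIRST(RHS) \ {ε}) ∪ (FOLLOW(X) if ε ∈ FIRST(RHS), i.e. RHS ⇒* ε)
FIRST(e S) = { 'e' }
ε ∉ FIRST(e S), so FOLLOW(X) is not added.
PREDICT(X → e S) = { 'e' }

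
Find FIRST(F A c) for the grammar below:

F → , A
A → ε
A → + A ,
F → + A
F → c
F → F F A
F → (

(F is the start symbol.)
FIRST sets of the non-terminals involved (from the grammar, by fixed-point iteration):
  FIRST(F) = { '(', '+', ',', 'c' }

To compute FIRST(F A c), process the symbols left to right:
Symbol F is a non-terminal. Add FIRST(F) \ {ε} = { '(', '+', ',', 'c' }
F is not nullable (ε ∉ FIRST(F)), so stop here.
FIRST(F A c) = { '(', '+', ',', 'c' }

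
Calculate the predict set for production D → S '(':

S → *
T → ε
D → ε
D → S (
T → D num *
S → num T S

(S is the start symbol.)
PREDICT(D → S '(') = (FIRST(RHS) \ {ε}) ∪ (FOLLOW(D) if ε ∈ FIRST(RHS), i.e. RHS ⇒* ε)
FIRST(S) = { '*', 'num' }
FIRST(S '(') = { '*', 'num' }
ε ∉ FIRST(S '('), so FOLLOW(D) is not added.
PREDICT(D → S '(') = { '*', 'num' }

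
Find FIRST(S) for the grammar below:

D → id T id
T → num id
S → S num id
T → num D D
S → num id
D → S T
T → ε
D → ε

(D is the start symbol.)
From S → S num id:
  - S is the symbol being defined: contributes nothing new
    S is not nullable, so stop
From S → num id:
  - num is a terminal: add 'num' and stop

Collecting: FIRST(S) = { 'num' }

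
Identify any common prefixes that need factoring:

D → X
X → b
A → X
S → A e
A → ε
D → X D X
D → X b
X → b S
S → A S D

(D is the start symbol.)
Left-factoring is needed when two productions for the same non-terminal
share a common prefix on the right-hand side.

Productions for D:
  D → X
  D → X D X
  D → X b
Productions for X:
  X → b
  X → b S
Productions for A:
  A → X
  A → ε
Productions for S:
  S → A e
  S → A S D

Found common prefix 'X' in productions for D
Found common prefix 'b' in productions for X
Found common prefix 'A' in productions for S

Answer: Yes, D has productions with common prefix 'X'; X has productions with common prefix 'b'; S has productions with common prefix 'A'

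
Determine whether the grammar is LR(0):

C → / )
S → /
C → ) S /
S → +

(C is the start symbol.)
Augment with C' → C and build the canonical LR(0) collection (I0 = CLOSURE({[C' → . C]}), then GOTO on every symbol after a dot until no new states appear). It has 9 states:
  I0: { [C → . ) S /], [C → . / )], [C' → . C] }  — shift
  I1: { [C → ) . S /], [S → . +], [S → . /] }  — shift
  I2: { [C → / . )] }  — shift
  I3: { [C' → C .] }  — accept
  I4: { [C → / ) .] }  — reduce
  I5: { [S → + .] }  — reduce
  I6: { [S → / .] }  — reduce
  I7: { [C → ) S . /] }  — shift
  I8: { [C → ) S / .] }  — reduce

Every state is either a pure shift/goto state or contains exactly one complete item and nothing to shift — no conflicts. The grammar is LR(0).

Answer: Yes, the grammar is LR(0)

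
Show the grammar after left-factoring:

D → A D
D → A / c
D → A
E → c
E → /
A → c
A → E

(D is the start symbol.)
Left-factoring transforms A → αβ₁ | αβ₂ into A → αA' and A' → β₁ | β₂
(α is the longest common prefix among the alternatives). Repeat until
no nonterminal has two alternatives with a common prefix.

Round 1: D has alternatives sharing prefix 'A'. Introduce D': D → A D'
  Add: D' → D
  Add: D' → / c
  Add: D' → ε

No remaining common prefixes — done.

Resulting grammar:
D → A D'
D' → D
D' → / c
D' → ε
E → c
E → /
A → c
A → E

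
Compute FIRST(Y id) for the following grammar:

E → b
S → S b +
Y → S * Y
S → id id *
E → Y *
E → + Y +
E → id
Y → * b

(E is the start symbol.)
FIRST sets of the non-terminals involved (from the grammar, by fixed-point iteration):
  FIRST(Y) = { '*', 'id' }

To compute FIRST(Y id), process the symbols left to right:
Symbol Y is a non-terminal. Add FIRST(Y) \ {ε} = { '*', 'id' }
Y is not nullable (ε ∉ FIRST(Y)), so stop here.
FIRST(Y id) = { '*', 'id' }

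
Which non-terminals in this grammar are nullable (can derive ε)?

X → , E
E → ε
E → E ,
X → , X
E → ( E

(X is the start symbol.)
{ 'E' }

A non-terminal is nullable if it can derive ε (the empty string): either it has an ε-production, or it has a production whose right-hand side consists entirely of nullable non-terminals.

ε-productions: E → ε
So E is immediately nullable.
No further non-terminal can be added: every production for the remaining non-terminals contains a terminal or a non-nullable non-terminal.
Nullable = { 'E' }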